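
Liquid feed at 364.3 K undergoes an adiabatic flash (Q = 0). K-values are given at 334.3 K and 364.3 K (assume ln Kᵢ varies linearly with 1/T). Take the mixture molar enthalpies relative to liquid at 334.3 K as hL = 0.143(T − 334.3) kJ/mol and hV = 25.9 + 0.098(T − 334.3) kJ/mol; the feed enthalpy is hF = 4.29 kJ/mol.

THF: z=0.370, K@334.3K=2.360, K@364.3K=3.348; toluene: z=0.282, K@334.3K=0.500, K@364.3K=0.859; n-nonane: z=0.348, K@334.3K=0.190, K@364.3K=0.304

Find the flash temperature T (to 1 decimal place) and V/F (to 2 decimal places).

T = 338.3 K, V/F = 0.14

Adiabatic flash: solve Rachford–Rice at each trial T, then check hF = ψ·hV(T) + (1−ψ)·hL(T).
  T = 334.3 K: K = (2.360, 0.500, 0.190), RR gives ψ = 0.086, H_out = 2.233 kJ/mol
  T = 364.3 K: K = (3.348, 0.859, 0.304), RR gives ψ = 0.482, H_out = 16.135 kJ/mol
  T = 349.3 K: K = (2.832, 0.663, 0.243), RR gives ψ = 0.290, H_out = 9.452 kJ/mol
  T = 341.8 K: K = (2.590, 0.578, 0.215), RR gives ψ = 0.192, H_out = 5.971 kJ/mol
  T = 338.1 K: K = (2.475, 0.538, 0.203), RR gives ψ = 0.141, H_out = 4.170 kJ/mol
  T = 340.0 K: K = (2.534, 0.558, 0.209), RR gives ψ = 0.167, H_out = 5.104 kJ/mol
Linear interpolation between T = 338.1 (H_out = 4.170) and T = 340.0 (H_out = 5.104) on hF = 4.29 gives T ≈ 338.3 K, at which ψ = 0.14.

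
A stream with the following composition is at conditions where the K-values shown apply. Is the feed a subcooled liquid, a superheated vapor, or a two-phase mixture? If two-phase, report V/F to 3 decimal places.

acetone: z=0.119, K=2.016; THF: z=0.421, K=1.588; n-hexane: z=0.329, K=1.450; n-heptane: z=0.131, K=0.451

ΣzᵢKᵢ = 1.445; Σzᵢ/Kᵢ = 0.842.
Since Σzᵢ/Kᵢ < 1 the mixture is above its dew point — single vapor phase.

superheated vapor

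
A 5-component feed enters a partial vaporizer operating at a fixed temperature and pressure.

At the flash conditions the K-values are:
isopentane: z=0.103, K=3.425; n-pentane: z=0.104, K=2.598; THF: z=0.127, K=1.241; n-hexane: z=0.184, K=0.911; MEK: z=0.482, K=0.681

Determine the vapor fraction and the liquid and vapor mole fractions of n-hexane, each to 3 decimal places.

Newton–Raphson from ψ = 0.5:
  ψ = 0.500: g = 0.0325, g' = -0.283 → ψ = 0.615
  ψ = 0.615: g = 0.0021, g' = -0.248 → ψ = 0.624
Converged at ψ = 0.624.
Compositions from xᵢ = zᵢ/(1+ψ(Kᵢ−1)), yᵢ = Kᵢxᵢ:
  isopentane: x = 0.041, y = 0.140
  n-pentane: x = 0.052, y = 0.135
  THF: x = 0.110, y = 0.137
  n-hexane: x = 0.195, y = 0.177
  MEK: x = 0.602, y = 0.410

ψ = 0.624, x_n-hexane = 0.195, y_n-hexane = 0.177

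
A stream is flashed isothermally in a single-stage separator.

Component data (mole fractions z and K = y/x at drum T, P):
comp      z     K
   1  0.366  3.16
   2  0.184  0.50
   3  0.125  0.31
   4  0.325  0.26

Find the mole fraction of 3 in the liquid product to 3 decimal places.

x_3 = 0.152

Newton iteration, V/F⁰ = 0.5:
  V/F = 0.500: g = -0.2560, g' = -1.064 → V/F = 0.259
  V/F = 0.259: g = -0.0016, g' = -1.123 → V/F = 0.258
Converged at V/F = 0.258.
Compositions from xᵢ = zᵢ/(1+V/F(Kᵢ−1)), yᵢ = Kᵢxᵢ:
  1: x = 0.235, y = 0.743
  2: x = 0.211, y = 0.106
  3: x = 0.152, y = 0.047
  4: x = 0.402, y = 0.104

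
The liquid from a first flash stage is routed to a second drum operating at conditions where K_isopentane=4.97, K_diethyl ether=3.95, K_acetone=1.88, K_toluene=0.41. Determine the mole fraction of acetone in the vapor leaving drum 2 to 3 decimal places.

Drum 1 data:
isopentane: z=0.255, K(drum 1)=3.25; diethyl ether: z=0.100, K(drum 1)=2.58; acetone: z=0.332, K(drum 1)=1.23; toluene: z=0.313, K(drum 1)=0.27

y_acetone (drum 2) = 0.404

Drum 1:
Material balance + equilibrium reduce to Σ zᵢ(Kᵢ−1)/(1+ψ₁(Kᵢ−1)) = 0.
g(0) = ΣzᵢKᵢ − 1 = 0.580 and g(1) = 1 − Σzᵢ/Kᵢ = -0.546, so a root lies in (0, 1).
Newton iteration, ψ₁⁰ = 0.5:
  ψ₁ = 0.500: g = 0.0669, g' = -0.792 → ψ₁ = 0.585
  ψ₁ = 0.585: g = -0.0013, g' = -0.829 → ψ₁ = 0.583
Converged at ψ₁ = 0.583.
Drum-1 compositions:
  isopentane: x = 0.110, y = 0.359
  diethyl ether: x = 0.052, y = 0.134
  acetone: x = 0.293, y = 0.360
  toluene: x = 0.545, y = 0.147
Drum-2 feed = drum-1 liquid: z₂ = (0.1103, 0.0521, 0.2927, 0.5449).
Drum 2:
Iterate (Newton) starting at ψ₂ = 0.33:
  ψ₂ = 0.330: g = 0.0678, g' = -0.871 → ψ₂ = 0.408
  ψ₂ = 0.408: g = 0.0031, g' = -0.798 → ψ₂ = 0.412
Converged at ψ₂ = 0.412.
  isopentane: x = 0.042, y = 0.208
  diethyl ether: x = 0.024, y = 0.093
  acetone: x = 0.215, y = 0.404
  toluene: x = 0.720, y = 0.295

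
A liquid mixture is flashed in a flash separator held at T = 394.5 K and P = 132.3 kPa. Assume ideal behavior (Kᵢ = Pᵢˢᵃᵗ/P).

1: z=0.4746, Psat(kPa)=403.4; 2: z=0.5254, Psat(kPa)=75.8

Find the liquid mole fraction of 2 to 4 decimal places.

Raoult's law: Kᵢ = Pᵢˢᵃᵗ/P = Pᵢˢᵃᵗ/132.3.
  K_1 = 403.4/132.3 = 3.049131, K_2 = 75.8/132.3 = 0.572940
Binary case is linear: z₁(K₁−1)(1+ψ(K₂−1)) + z₂(K₂−1)(1+ψ(K₁−1)) = 0
⇒ ψ = [z₁(K₁−1)+z₂(K₂−1)] / [−(K₁−1)(K₂−1)] = 0.74814/0.87510 = 0.8549
Compositions from xᵢ = zᵢ/(1+ψ(Kᵢ−1)), yᵢ = Kᵢxᵢ:
  1: x = 0.1725, y = 0.5259
  2: x = 0.8275, y = 0.4741

x_2 = 0.8275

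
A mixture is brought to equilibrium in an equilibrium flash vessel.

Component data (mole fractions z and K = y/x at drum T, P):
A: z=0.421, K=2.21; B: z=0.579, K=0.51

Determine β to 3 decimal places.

β = 0.381

Let β = V/F and solve Σ zᵢ(Kᵢ−1)/(1+β(Kᵢ−1)) = 0.
Check two-phase: ΣzᵢKᵢ = 1.226 > 1 and Σzᵢ/Kᵢ = 1.326 > 1, so g(0) = 0.226 > 0 and g(1) = -0.326 < 0.
Binary case is linear: z₁(K₁−1)(1+β(K₂−1)) + z₂(K₂−1)(1+β(K₁−1)) = 0
⇒ β = [z₁(K₁−1)+z₂(K₂−1)] / [−(K₁−1)(K₂−1)] = 0.2257/0.5929 = 0.381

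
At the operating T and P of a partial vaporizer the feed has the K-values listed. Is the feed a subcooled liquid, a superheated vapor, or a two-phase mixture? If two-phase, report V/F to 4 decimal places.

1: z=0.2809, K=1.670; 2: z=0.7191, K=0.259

ΣzᵢKᵢ = 0.6553; Σzᵢ/Kᵢ = 2.9447.
Since ΣzᵢKᵢ < 1 the mixture is below its bubble point — single liquid phase.

subcooled liquid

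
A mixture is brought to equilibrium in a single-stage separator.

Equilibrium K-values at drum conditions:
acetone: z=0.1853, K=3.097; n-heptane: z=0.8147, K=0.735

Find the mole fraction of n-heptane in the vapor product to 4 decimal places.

y_n-heptane = 0.6525

Rachford–Rice: g(β) = Σ zᵢ(Kᵢ−1)/(1+β(Kᵢ−1)) = 0.
g(0) = ΣzᵢKᵢ − 1 = 0.1727 and g(1) = 1 − Σzᵢ/Kᵢ = -0.1683, so a root lies in (0, 1).
Binary case is linear: z₁(K₁−1)(1+β(K₂−1)) + z₂(K₂−1)(1+β(K₁−1)) = 0
⇒ β = [z₁(K₁−1)+z₂(K₂−1)] / [−(K₁−1)(K₂−1)] = 0.17268/0.55571 = 0.3107
Compositions from xᵢ = zᵢ/(1+β(Kᵢ−1)), yᵢ = Kᵢxᵢ:
  acetone: x = 0.1122, y = 0.3475
  n-heptane: x = 0.8878, y = 0.6525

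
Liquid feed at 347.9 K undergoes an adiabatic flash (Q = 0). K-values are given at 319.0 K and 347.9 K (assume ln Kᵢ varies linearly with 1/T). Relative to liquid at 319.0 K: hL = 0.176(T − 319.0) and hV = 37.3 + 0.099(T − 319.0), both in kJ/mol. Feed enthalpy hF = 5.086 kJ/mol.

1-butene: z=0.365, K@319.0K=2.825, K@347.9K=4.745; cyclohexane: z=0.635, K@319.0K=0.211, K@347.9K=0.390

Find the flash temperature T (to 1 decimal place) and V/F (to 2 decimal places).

T = 320.2 K, V/F = 0.13

Adiabatic flash: solve Rachford–Rice at each trial T, then check hF = ψ·hV(T) + (1−ψ)·hL(T).
  T = 319.0 K: K = (2.825, 0.211), RR gives ψ = 0.115, H_out = 4.277 kJ/mol
  T = 347.9 K: K = (4.745, 0.390), RR gives ψ = 0.429, H_out = 20.126 kJ/mol
  T = 333.4 K: K = (3.699, 0.290), RR gives ψ = 0.279, H_out = 12.636 kJ/mol
  T = 326.2 K: K = (3.242, 0.248), RR gives ψ = 0.202, H_out = 8.706 kJ/mol
  T = 322.6 K: K = (3.029, 0.229), RR gives ψ = 0.161, H_out = 6.576 kJ/mol
  T = 320.8 K: K = (2.926, 0.220), RR gives ψ = 0.138, H_out = 5.451 kJ/mol
Linear interpolation between T = 319.0 (H_out = 4.277) and T = 320.8 (H_out = 5.451) on hF = 5.086 gives T ≈ 320.2 K, at which ψ = 0.13.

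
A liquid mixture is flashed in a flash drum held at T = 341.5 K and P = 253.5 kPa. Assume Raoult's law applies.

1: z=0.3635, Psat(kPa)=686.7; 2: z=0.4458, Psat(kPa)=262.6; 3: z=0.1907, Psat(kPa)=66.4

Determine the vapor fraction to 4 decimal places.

Raoult's law: Kᵢ = Pᵢˢᵃᵗ/P = Pᵢˢᵃᵗ/253.5.
  K_1 = 686.7/253.5 = 2.708876, K_2 = 262.6/253.5 = 1.035897, K_3 = 66.4/253.5 = 0.261933
Material balance + equilibrium reduce to Σ zᵢ(Kᵢ−1)/(1+ψ(Kᵢ−1)) = 0.
Feasibility: ΣzᵢKᵢ = 1.4964, Σzᵢ/Kᵢ = 1.2926 — both > 1, two phases present.
Newton iteration, ψ⁰ = 0.5:
  ψ = 0.5000: g = 0.12762, g' = -0.5702 → ψ = 0.7238
  ψ = 0.7238: g = -0.00890, g' = -0.6915 → ψ = 0.7110
  ψ = 0.7110: g = -0.00010, g' = -0.6768 → ψ = 0.7108
Converged at ψ = 0.7108.

ψ = 0.7108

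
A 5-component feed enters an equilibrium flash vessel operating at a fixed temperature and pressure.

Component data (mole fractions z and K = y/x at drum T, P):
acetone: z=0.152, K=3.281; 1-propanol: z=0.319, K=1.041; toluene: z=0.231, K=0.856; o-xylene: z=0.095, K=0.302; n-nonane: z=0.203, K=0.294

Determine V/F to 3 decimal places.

Material balance + equilibrium reduce to Σ zᵢ(Kᵢ−1)/(1+V/F(Kᵢ−1)) = 0.
Feasibility: ΣzᵢKᵢ = 1.117, Σzᵢ/Kᵢ = 1.628 — both > 1, two phases present.
Newton iteration, V/F⁰ = 0.5:
  V/F = 0.500: g = -0.1844, g' = -0.530 → V/F = 0.152
  V/F = 0.152: g = 0.0019, g' = -0.627 → V/F = 0.155
Converged at V/F = 0.155.

V/F = 0.155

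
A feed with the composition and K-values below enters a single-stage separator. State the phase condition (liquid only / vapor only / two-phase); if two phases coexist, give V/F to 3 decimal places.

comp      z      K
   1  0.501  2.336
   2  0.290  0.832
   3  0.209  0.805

ΣzᵢKᵢ = 1.580; Σzᵢ/Kᵢ = 0.823.
Since Σzᵢ/Kᵢ < 1 the mixture is above its dew point — single vapor phase.

vapor only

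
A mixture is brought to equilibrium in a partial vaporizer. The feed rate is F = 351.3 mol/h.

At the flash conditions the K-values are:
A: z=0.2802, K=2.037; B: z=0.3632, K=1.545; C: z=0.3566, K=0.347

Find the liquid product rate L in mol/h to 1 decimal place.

L = 174.9 mol/h

Rachford–Rice: g(V/F) = Σ zᵢ(Kᵢ−1)/(1+V/F(Kᵢ−1)) = 0.
Check two-phase: ΣzᵢKᵢ = 1.2557 > 1 and Σzᵢ/Kᵢ = 1.4003 > 1, so g(0) = 0.2557 > 0 and g(1) = -0.4003 < 0.
Iterate (Newton) starting at V/F = 0.5:
  V/F = 0.5000: g = 0.00116, g' = -0.5325 → V/F = 0.5022
Converged at V/F = 0.5022.
Then V = V/F·F = 0.5022·351.3 = 176.4 mol/h and L = F − V = 174.9 mol/h.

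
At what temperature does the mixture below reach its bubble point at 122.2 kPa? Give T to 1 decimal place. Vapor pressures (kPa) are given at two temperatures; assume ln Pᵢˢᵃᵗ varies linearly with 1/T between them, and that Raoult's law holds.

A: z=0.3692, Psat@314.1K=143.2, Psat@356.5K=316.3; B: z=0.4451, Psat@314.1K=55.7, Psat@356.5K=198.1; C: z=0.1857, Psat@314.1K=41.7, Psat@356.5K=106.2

T = 328.8 K

Bubble-point temperature: ΣzᵢPᵢˢᵃᵗ(T) = P. Interpolate ln Pᵢˢᵃᵗ = aᵢ + bᵢ/T.
  T = 314.1 K: ΣzᵢPᵢˢᵃᵗ = 85.41 kPa
  T = 356.5 K: ΣzᵢPᵢˢᵃᵗ = 224.67 kPa
  T = 335.3 K: ΣzᵢPᵢˢᵃᵗ = 141.96 kPa
  T = 324.7 K: ΣzᵢPᵢˢᵃᵗ = 110.85 kPa
  T = 330.0 K: ΣzᵢPᵢˢᵃᵗ = 125.64 kPa
  T = 327.4 K: ΣzᵢPᵢˢᵃᵗ = 118.20 kPa
Interpolating between 327.4 K and 330.0 K gives T ≈ 328.8 K.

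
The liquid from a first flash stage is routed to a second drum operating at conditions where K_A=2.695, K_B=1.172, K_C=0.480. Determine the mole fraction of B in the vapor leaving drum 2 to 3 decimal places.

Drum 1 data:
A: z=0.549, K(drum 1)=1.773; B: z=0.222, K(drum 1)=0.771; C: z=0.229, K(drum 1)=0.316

y_B (drum 2) = 0.260

Drum 1:
Let ψ₁ = V/F and solve Σ zᵢ(Kᵢ−1)/(1+ψ₁(Kᵢ−1)) = 0.
g(0) = ΣzᵢKᵢ − 1 = 0.217 and g(1) = 1 − Σzᵢ/Kᵢ = -0.322, so a root lies in (0, 1).
Newton–Raphson from ψ₁ = 0.5:
  ψ₁ = 0.500: g = 0.0106, g' = -0.433 → ψ₁ = 0.525
  ψ₁ = 0.525: g = -0.0001, g' = -0.442 → ψ₁ = 0.524
Converged at ψ₁ = 0.524.
Drum-1 compositions:
  A: x = 0.391, y = 0.693
  B: x = 0.252, y = 0.195
  C: x = 0.357, y = 0.113
Drum-2 feed = drum-1 liquid: z₂ = (0.3907, 0.2523, 0.3570).
Drum 2:
Material balance + equilibrium reduce to Σ zᵢ(Kᵢ−1)/(1+ψ₂(Kᵢ−1)) = 0.
Feasibility: ΣzᵢKᵢ = 1.520, Σzᵢ/Kᵢ = 1.104 — both > 1, two phases present.
Iterate (Newton) starting at ψ₂ = 0.34:
  ψ₂ = 0.340: g = 0.2356, g' = -0.601 → ψ₂ = 0.732
  ψ₂ = 0.732: g = 0.0343, g' = -0.481 → ψ₂ = 0.803
Converged at ψ₂ = 0.803.
  A: x = 0.166, y = 0.446
  B: x = 0.222, y = 0.260
  C: x = 0.613, y = 0.294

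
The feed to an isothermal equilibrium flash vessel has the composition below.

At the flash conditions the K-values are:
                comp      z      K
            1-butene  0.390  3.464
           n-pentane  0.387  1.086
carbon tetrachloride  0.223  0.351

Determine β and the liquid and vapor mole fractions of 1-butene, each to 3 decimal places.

β = 0.876, x_1-butene = 0.124, y_1-butene = 0.428

Material balance + equilibrium reduce to Σ zᵢ(Kᵢ−1)/(1+β(Kᵢ−1)) = 0.
Feasibility: ΣzᵢKᵢ = 1.850, Σzᵢ/Kᵢ = 1.104 — both > 1, two phases present.
Newton iteration, β⁰ = 0.6:
  β = 0.600: g = 0.1824, g' = -0.640 → β = 0.885
  β = 0.885: g = -0.0069, g' = -0.755 → β = 0.876
Converged at β = 0.876.
Compositions from xᵢ = zᵢ/(1+β(Kᵢ−1)), yᵢ = Kᵢxᵢ:
  1-butene: x = 0.124, y = 0.428
  n-pentane: x = 0.360, y = 0.391
  carbon tetrachloride: x = 0.517, y = 0.181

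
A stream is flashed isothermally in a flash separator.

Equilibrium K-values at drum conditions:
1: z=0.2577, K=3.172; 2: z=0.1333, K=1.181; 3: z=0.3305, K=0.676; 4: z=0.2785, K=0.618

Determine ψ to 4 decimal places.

Let ψ = V/F and solve Σ zᵢ(Kᵢ−1)/(1+ψ(Kᵢ−1)) = 0.
Feasibility: ΣzᵢKᵢ = 1.3704, Σzᵢ/Kᵢ = 1.1337 — both > 1, two phases present.
Iterate (Newton) starting at ψ = 0.44:
  ψ = 0.4400: g = 0.05579, g' = -0.4275 → ψ = 0.5705
  ψ = 0.5705: g = 0.00445, g' = -0.3647 → ψ = 0.5827
  ψ = 0.5827: g = 0.00003, g' = -0.3604 → ψ = 0.5828
Converged at ψ = 0.5828.

ψ = 0.5828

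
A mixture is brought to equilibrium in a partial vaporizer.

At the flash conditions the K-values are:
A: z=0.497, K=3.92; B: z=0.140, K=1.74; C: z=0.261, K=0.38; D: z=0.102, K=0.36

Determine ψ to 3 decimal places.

Let ψ = V/F and solve Σ zᵢ(Kᵢ−1)/(1+ψ(Kᵢ−1)) = 0.
Check two-phase: ΣzᵢKᵢ = 2.328 > 1 and Σzᵢ/Kᵢ = 1.177 > 1, so g(0) = 1.328 > 0 and g(1) = -0.177 < 0.
Iterate (Newton) starting at ψ = 0.37:
  ψ = 0.370: g = 0.4834, g' = -1.267 → ψ = 0.752
  ψ = 0.752: g = 0.0921, g' = -0.954 → ψ = 0.848
  ψ = 0.848: g = -0.0029, g' = -1.026 → ψ = 0.845
Converged at ψ = 0.845.

ψ = 0.845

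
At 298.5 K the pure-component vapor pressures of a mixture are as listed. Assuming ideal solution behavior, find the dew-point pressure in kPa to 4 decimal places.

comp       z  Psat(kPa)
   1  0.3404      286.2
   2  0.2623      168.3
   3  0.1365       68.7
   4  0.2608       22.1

Pdew = 60.4752 kPa

At the dew point ψ → 1, so Σzᵢ/Kᵢ = 1 with Kᵢ = Pᵢˢᵃᵗ/P ⇒ 1/P = Σzᵢ/Pᵢˢᵃᵗ.
1/P = 0.3404/286.2 + 0.2623/168.3 + 0.1365/68.7 + 0.2608/22.1 = 0.0165357 ⇒ P = 60.4752 kPa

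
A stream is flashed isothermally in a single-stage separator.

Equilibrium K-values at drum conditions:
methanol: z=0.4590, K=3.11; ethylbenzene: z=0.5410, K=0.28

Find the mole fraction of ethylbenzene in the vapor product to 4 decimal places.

Binary case is linear: z₁(K₁−1)(1+V/F(K₂−1)) + z₂(K₂−1)(1+V/F(K₁−1)) = 0
⇒ V/F = [z₁(K₁−1)+z₂(K₂−1)] / [−(K₁−1)(K₂−1)] = 0.57897/1.51920 = 0.3811
Compositions from xᵢ = zᵢ/(1+V/F(Kᵢ−1)), yᵢ = Kᵢxᵢ:
  methanol: x = 0.2544, y = 0.7912
  ethylbenzene: x = 0.7456, y = 0.2088

y_ethylbenzene = 0.2088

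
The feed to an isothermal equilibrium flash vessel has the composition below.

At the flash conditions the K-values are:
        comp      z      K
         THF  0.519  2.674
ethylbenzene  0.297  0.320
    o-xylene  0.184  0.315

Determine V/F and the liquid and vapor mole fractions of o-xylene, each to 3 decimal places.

Material balance + equilibrium reduce to Σ zᵢ(Kᵢ−1)/(1+V/F(Kᵢ−1)) = 0.
Feasibility: ΣzᵢKᵢ = 1.541, Σzᵢ/Kᵢ = 1.706 — both > 1, two phases present.
Newton–Raphson from V/F = 0.5:
  V/F = 0.500: g = -0.0247, g' = -0.946 → V/F = 0.474
Converged at V/F = 0.474.
Compositions from xᵢ = zᵢ/(1+V/F(Kᵢ−1)), yᵢ = Kᵢxᵢ:
  THF: x = 0.289, y = 0.774
  ethylbenzene: x = 0.438, y = 0.140
  o-xylene: x = 0.272, y = 0.086

V/F = 0.474, x_o-xylene = 0.272, y_o-xylene = 0.086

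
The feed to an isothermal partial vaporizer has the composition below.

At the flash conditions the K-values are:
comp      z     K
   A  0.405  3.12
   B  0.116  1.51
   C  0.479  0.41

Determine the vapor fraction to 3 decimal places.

ψ = 0.581

Rachford–Rice: g(ψ) = Σ zᵢ(Kᵢ−1)/(1+ψ(Kᵢ−1)) = 0.
Check two-phase: ΣzᵢKᵢ = 1.635 > 1 and Σzᵢ/Kᵢ = 1.375 > 1, so g(0) = 0.635 > 0 and g(1) = -0.375 < 0.
Iterate (Newton) starting at ψ = 0.5:
  ψ = 0.500: g = 0.0631, g' = -0.784 → ψ = 0.580
  ψ = 0.580: g = 0.0007, g' = -0.769 → ψ = 0.581
Converged at ψ = 0.581.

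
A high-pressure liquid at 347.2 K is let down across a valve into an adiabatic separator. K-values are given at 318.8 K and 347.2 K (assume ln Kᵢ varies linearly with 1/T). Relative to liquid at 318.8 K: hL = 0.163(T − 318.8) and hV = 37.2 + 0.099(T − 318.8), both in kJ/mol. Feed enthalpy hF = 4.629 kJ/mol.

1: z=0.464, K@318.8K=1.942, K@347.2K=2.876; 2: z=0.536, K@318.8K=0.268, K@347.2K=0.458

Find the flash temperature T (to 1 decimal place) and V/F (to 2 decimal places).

T = 321.1 K, V/F = 0.11

Adiabatic flash: solve Rachford–Rice at each trial T, then check hF = ψ·hV(T) + (1−ψ)·hL(T).
  T = 318.8 K: K = (1.942, 0.268), RR gives ψ = 0.065, H_out = 2.413 kJ/mol
  T = 347.2 K: K = (2.876, 0.458), RR gives ψ = 0.570, H_out = 24.810 kJ/mol
  T = 333.0 K: K = (2.383, 0.354), RR gives ψ = 0.331, H_out = 14.333 kJ/mol
  T = 325.9 K: K = (2.156, 0.309), RR gives ψ = 0.208, H_out = 8.800 kJ/mol
  T = 322.4 K: K = (2.049, 0.288), RR gives ψ = 0.141, H_out = 5.800 kJ/mol
  T = 320.6 K: K = (1.995, 0.278), RR gives ψ = 0.104, H_out = 4.151 kJ/mol
Linear interpolation between T = 320.6 (H_out = 4.151) and T = 322.4 (H_out = 5.800) on hF = 4.629 gives T ≈ 321.1 K, at which ψ = 0.11.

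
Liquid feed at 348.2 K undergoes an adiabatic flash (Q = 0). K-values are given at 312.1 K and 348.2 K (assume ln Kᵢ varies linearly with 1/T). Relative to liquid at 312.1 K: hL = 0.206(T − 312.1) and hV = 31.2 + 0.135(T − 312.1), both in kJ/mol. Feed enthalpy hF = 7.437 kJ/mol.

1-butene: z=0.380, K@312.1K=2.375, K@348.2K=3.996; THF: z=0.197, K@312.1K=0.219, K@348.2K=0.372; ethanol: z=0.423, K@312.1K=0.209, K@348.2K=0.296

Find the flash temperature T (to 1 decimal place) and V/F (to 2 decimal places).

Adiabatic flash: solve Rachford–Rice at each trial T, then check hF = ψ·hV(T) + (1−ψ)·hL(T).
  T = 312.1 K: K = (2.375, 0.219, 0.209), RR gives ψ = 0.031, H_out = 0.981 kJ/mol
  T = 348.2 K: K = (3.996, 0.372, 0.296), RR gives ψ = 0.352, H_out = 17.503 kJ/mol
  T = 330.1 K: K = (3.123, 0.289, 0.251), RR gives ψ = 0.224, H_out = 10.398 kJ/mol
  T = 321.1 K: K = (2.734, 0.253, 0.230), RR gives ψ = 0.140, H_out = 6.144 kJ/mol
  T = 325.6 K: K = (2.924, 0.271, 0.240), RR gives ψ = 0.184, H_out = 8.357 kJ/mol
  T = 323.4 K: K = (2.830, 0.262, 0.235), RR gives ψ = 0.164, H_out = 7.299 kJ/mol
Linear interpolation between T = 323.4 (H_out = 7.299) and T = 325.6 (H_out = 8.357) on hF = 7.437 gives T ≈ 323.7 K, at which ψ = 0.17.

T = 323.7 K, V/F = 0.17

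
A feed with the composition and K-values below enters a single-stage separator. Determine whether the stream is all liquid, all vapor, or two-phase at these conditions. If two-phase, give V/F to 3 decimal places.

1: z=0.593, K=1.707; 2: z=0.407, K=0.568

two-phase, V/F = 0.797

ΣzᵢKᵢ = 1.243; Σzᵢ/Kᵢ = 1.064.
Both exceed 1, so a two-phase solution exists.
Rachford–Rice: g(ψ) = Σ zᵢ(Kᵢ−1)/(1+ψ(Kᵢ−1)) = 0.
Iterate (Newton) starting at ψ = 0.33:
  ψ = 0.330: g = 0.1349, g' = -0.298 → ψ = 0.782
  ψ = 0.782: g = 0.0044, g' = -0.296 → ψ = 0.797
Converged at ψ = 0.797.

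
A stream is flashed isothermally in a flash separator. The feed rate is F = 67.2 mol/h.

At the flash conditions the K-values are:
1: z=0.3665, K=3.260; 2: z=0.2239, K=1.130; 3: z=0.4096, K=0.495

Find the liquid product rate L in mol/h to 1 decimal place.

Rachford–Rice: g(ψ) = Σ zᵢ(Kᵢ−1)/(1+ψ(Kᵢ−1)) = 0.
Feasibility: ΣzᵢKᵢ = 1.6505, Σzᵢ/Kᵢ = 1.1380 — both > 1, two phases present.
Iterate (Newton) starting at ψ = 0.5:
  ψ = 0.5000: g = 0.13948, g' = -0.6029 → ψ = 0.7314
  ψ = 0.7314: g = 0.01082, g' = -0.5318 → ψ = 0.7517
Converged at ψ = 0.7517.
Then V = ψ·F = 0.7517·67.2 = 50.5 mol/h and L = F − V = 16.7 mol/h.

L = 16.7 mol/h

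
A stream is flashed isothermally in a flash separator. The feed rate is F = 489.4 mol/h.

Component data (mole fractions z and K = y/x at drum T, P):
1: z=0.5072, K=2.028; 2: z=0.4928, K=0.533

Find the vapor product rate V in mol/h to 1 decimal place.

V = 296.9 mol/h

Material balance + equilibrium reduce to Σ zᵢ(Kᵢ−1)/(1+ψ(Kᵢ−1)) = 0.
Feasibility: ΣzᵢKᵢ = 1.2913, Σzᵢ/Kᵢ = 1.1747 — both > 1, two phases present.
Newton–Raphson from ψ = 0.5:
  ψ = 0.5000: g = 0.04414, g' = -0.4168 → ψ = 0.6059
  ψ = 0.6059: g = 0.00033, g' = -0.4125 → ψ = 0.6067
Converged at ψ = 0.6067.
Then V = ψ·F = 0.6067·489.4 = 296.9 mol/h and L = F − V = 192.5 mol/h.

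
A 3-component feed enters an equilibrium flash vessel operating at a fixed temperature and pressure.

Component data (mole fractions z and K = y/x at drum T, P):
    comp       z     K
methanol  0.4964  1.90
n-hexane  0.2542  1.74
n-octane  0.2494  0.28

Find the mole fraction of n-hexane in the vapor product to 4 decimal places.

y_n-hexane = 0.2849

Let ψ = V/F and solve Σ zᵢ(Kᵢ−1)/(1+ψ(Kᵢ−1)) = 0.
g(0) = ΣzᵢKᵢ − 1 = 0.4553 and g(1) = 1 − Σzᵢ/Kᵢ = -0.2981, so a root lies in (0, 1).
Newton–Raphson from ψ = 0.5:
  ψ = 0.5000: g = 0.16484, g' = -0.5811 → ψ = 0.7837
  ψ = 0.7837: g = -0.03106, g' = -0.8750 → ψ = 0.7482
  ψ = 0.7482: g = -0.00121, g' = -0.8088 → ψ = 0.7467
Converged at ψ = 0.7467.
Compositions from xᵢ = zᵢ/(1+ψ(Kᵢ−1)), yᵢ = Kᵢxᵢ:
  methanol: x = 0.2969, y = 0.5641
  n-hexane: x = 0.1637, y = 0.2849
  n-octane: x = 0.5394, y = 0.1510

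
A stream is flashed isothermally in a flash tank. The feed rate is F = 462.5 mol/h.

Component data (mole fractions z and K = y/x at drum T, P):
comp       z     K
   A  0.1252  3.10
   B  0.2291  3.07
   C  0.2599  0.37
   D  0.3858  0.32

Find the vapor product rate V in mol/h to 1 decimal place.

Material balance + equilibrium reduce to Σ zᵢ(Kᵢ−1)/(1+ψ(Kᵢ−1)) = 0.
Check two-phase: ΣzᵢKᵢ = 1.3111 > 1 and Σzᵢ/Kᵢ = 2.0231 > 1, so g(0) = 0.3111 > 0 and g(1) = -1.0231 < 0.
Newton–Raphson from ψ = 0.5:
  ψ = 0.5000: g = -0.27523, g' = -0.9978 → ψ = 0.2242
  ψ = 0.2242: g = 0.00250, g' = -1.1015 → ψ = 0.2264
Converged at ψ = 0.2264.
Then V = ψ·F = 0.2264·462.5 = 104.7 mol/h and L = F − V = 357.8 mol/h.

V = 104.7 mol/h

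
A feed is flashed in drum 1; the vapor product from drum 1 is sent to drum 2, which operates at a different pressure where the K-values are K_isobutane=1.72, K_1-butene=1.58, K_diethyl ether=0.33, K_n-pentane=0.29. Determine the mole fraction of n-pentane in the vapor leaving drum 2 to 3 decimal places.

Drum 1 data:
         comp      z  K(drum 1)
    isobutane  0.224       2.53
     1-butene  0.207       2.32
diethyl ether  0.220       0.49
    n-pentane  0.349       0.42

y_n-pentane (drum 2) = 0.083

Drum 1:
Rachford–Rice: g(ψ₁) = Σ zᵢ(Kᵢ−1)/(1+ψ₁(Kᵢ−1)) = 0.
Feasibility: ΣzᵢKᵢ = 1.301, Σzᵢ/Kᵢ = 1.458 — both > 1, two phases present.
Iterate (Newton) starting at ψ₁ = 0.68:
  ψ₁ = 0.680: g = -0.1941, g' = -0.680 → ψ₁ = 0.395
  ψ₁ = 0.395: g = -0.0097, g' = -0.647 → ψ₁ = 0.380
Converged at ψ₁ = 0.380.
Drum-1 compositions:
  isobutane: x = 0.142, y = 0.358
  1-butene: x = 0.138, y = 0.320
  diethyl ether: x = 0.273, y = 0.134
  n-pentane: x = 0.448, y = 0.188
Drum-2 feed = drum-1 vapor: z₂ = (0.3584, 0.3199, 0.1337, 0.1880).
Drum 2:
Material balance + equilibrium reduce to Σ zᵢ(Kᵢ−1)/(1+ψ₂(Kᵢ−1)) = 0.
g(0) = ΣzᵢKᵢ − 1 = 0.221 and g(1) = 1 − Σzᵢ/Kᵢ = -0.464, so a root lies in (0, 1).
Iterate (Newton) starting at ψ₂ = 0.5:
  ψ₂ = 0.500: g = -0.0081, g' = -0.529 → ψ₂ = 0.485
Converged at ψ₂ = 0.485.
  isobutane: x = 0.266, y = 0.457
  1-butene: x = 0.250, y = 0.395
  diethyl ether: x = 0.198, y = 0.065
  n-pentane: x = 0.287, y = 0.083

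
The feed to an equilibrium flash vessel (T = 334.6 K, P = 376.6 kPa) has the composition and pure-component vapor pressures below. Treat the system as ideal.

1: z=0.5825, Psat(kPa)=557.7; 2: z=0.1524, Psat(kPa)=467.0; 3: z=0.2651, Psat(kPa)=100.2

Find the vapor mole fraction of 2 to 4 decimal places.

y_2 = 0.1731

Raoult's law: Kᵢ = Pᵢˢᵃᵗ/P = Pᵢˢᵃᵗ/376.6.
  K_1 = 557.7/376.6 = 1.480882, K_2 = 467.0/376.6 = 1.240042, K_3 = 100.2/376.6 = 0.266065
Material balance + equilibrium reduce to Σ zᵢ(Kᵢ−1)/(1+ψ(Kᵢ−1)) = 0.
g(0) = ΣzᵢKᵢ − 1 = 0.1221 and g(1) = 1 − Σzᵢ/Kᵢ = -0.5126, so a root lies in (0, 1).
Newton iteration, ψ⁰ = 0.48:
  ψ = 0.4800: g = -0.04001, g' = -0.4364 → ψ = 0.3883
  ψ = 0.3883: g = -0.00262, g' = -0.3823 → ψ = 0.3815
  ψ = 0.3815: g = -0.00001, g' = -0.3790 → ψ = 0.3814
Converged at ψ = 0.3814.
Compositions from xᵢ = zᵢ/(1+ψ(Kᵢ−1)), yᵢ = Kᵢxᵢ:
  1: x = 0.4922, y = 0.7289
  2: x = 0.1396, y = 0.1731
  3: x = 0.3682, y = 0.0980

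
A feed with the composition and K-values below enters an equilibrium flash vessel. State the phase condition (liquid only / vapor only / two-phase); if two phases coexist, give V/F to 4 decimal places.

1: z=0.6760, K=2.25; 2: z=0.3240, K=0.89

vapor only

ΣzᵢKᵢ = 1.8094; Σzᵢ/Kᵢ = 0.6645.
Since Σzᵢ/Kᵢ < 1 the mixture is above its dew point — single vapor phase.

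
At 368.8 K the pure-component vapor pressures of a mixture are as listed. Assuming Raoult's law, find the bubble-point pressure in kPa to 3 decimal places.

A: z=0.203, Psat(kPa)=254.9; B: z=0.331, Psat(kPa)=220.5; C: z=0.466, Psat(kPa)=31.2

Pbub = 139.269 kPa

At the bubble point ψ → 0, so ΣzᵢKᵢ = 1 with Kᵢ = Pᵢˢᵃᵗ/P ⇒ P = ΣzᵢPᵢˢᵃᵗ.
P = 0.203·254.9 + 0.331·220.5 + 0.466·31.2 = 139.269 kPa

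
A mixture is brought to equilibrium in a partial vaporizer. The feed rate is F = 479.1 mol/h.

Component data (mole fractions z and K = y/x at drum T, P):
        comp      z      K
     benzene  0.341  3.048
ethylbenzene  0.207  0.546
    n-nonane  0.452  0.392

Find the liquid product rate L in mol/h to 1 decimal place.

Material balance + equilibrium reduce to Σ zᵢ(Kᵢ−1)/(1+V/F(Kᵢ−1)) = 0.
g(0) = ΣzᵢKᵢ − 1 = 0.330 and g(1) = 1 − Σzᵢ/Kᵢ = -0.644, so a root lies in (0, 1).
Iterate (Newton) starting at V/F = 0.5:
  V/F = 0.500: g = -0.1714, g' = -0.765 → V/F = 0.276
  V/F = 0.276: g = 0.0084, g' = -0.881 → V/F = 0.286
Converged at V/F = 0.286.
Then V = V/F·F = 0.2857·479.1 = 136.9 mol/h and L = F − V = 342.2 mol/h.

L = 342.2 mol/h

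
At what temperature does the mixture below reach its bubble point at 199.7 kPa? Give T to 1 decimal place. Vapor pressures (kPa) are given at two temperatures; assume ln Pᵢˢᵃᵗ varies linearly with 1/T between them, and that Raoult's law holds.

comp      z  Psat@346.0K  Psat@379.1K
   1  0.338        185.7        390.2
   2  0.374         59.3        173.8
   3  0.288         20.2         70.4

Bubble-point temperature: ΣzᵢPᵢˢᵃᵗ(T) = P. Interpolate ln Pᵢˢᵃᵗ = aᵢ + bᵢ/T.
  T = 346.0 K: ΣzᵢPᵢˢᵃᵗ = 90.76 kPa
  T = 379.1 K: ΣzᵢPᵢˢᵃᵗ = 217.16 kPa
  T = 362.6 K: ΣzᵢPᵢˢᵃᵗ = 142.81 kPa
  T = 370.9 K: ΣzᵢPᵢˢᵃᵗ = 176.98 kPa
  T = 375.0 K: ΣzᵢPᵢˢᵃᵗ = 196.22 kPa
  T = 377.1 K: ΣzᵢPᵢˢᵃᵗ = 206.73 kPa
Interpolating between 375.0 K and 377.1 K gives T ≈ 375.7 K.

T = 375.7 K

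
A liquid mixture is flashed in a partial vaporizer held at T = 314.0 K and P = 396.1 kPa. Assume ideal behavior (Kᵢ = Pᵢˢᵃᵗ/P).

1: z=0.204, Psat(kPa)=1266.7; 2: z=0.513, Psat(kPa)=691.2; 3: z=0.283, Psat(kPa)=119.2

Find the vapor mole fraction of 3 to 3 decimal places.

Raoult's law: Kᵢ = Pᵢˢᵃᵗ/P = Pᵢˢᵃᵗ/396.1.
  K_1 = 1266.7/396.1 = 3.19793, K_2 = 691.2/396.1 = 1.74501, K_3 = 119.2/396.1 = 0.30093
Iterate (Newton) starting at ψ = 0.4:
  ψ = 0.400: g = 0.2584, g' = -0.715 → ψ = 0.762
  ψ = 0.762: g = -0.0116, g' = -0.886 → ψ = 0.749
  ψ = 0.749: g = -0.0001, g' = -0.867 → ψ = 0.748
Converged at ψ = 0.748.
Compositions from xᵢ = zᵢ/(1+ψ(Kᵢ−1)), yᵢ = Kᵢxᵢ:
  1: x = 0.077, y = 0.247
  2: x = 0.329, y = 0.575
  3: x = 0.594, y = 0.179

y_3 = 0.179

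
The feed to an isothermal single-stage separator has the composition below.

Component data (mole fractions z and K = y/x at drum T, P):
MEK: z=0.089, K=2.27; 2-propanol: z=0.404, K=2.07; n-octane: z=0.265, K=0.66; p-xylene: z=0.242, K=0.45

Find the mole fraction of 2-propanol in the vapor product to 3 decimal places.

y_2-propanol = 0.498

Material balance + equilibrium reduce to Σ zᵢ(Kᵢ−1)/(1+ψ(Kᵢ−1)) = 0.
Check two-phase: ΣzᵢKᵢ = 1.322 > 1 and Σzᵢ/Kᵢ = 1.174 > 1, so g(0) = 0.322 > 0 and g(1) = -0.174 < 0.
Newton–Raphson from ψ = 0.4:
  ψ = 0.400: g = 0.1027, g' = -0.451 → ψ = 0.628
  ψ = 0.628: g = 0.0037, g' = -0.430 → ψ = 0.636
Converged at ψ = 0.636.
Compositions from xᵢ = zᵢ/(1+ψ(Kᵢ−1)), yᵢ = Kᵢxᵢ:
  MEK: x = 0.049, y = 0.112
  2-propanol: x = 0.240, y = 0.498
  n-octane: x = 0.338, y = 0.223
  p-xylene: x = 0.372, y = 0.168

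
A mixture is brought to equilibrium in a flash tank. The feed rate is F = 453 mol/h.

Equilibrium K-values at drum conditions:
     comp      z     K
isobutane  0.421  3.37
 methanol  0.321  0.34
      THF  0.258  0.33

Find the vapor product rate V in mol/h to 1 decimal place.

V = 176.3 mol/h

Material balance + equilibrium reduce to Σ zᵢ(Kᵢ−1)/(1+V/F(Kᵢ−1)) = 0.
Feasibility: ΣzᵢKᵢ = 1.613, Σzᵢ/Kᵢ = 1.851 — both > 1, two phases present.
Iterate (Newton) starting at V/F = 0.61:
  V/F = 0.610: g = -0.2390, g' = -1.118 → V/F = 0.396
  V/F = 0.396: g = -0.0077, g' = -1.100 → V/F = 0.389
Converged at V/F = 0.389.
Then V = V/F·F = 0.3893·453 = 176.3 mol/h and L = F − V = 276.7 mol/h.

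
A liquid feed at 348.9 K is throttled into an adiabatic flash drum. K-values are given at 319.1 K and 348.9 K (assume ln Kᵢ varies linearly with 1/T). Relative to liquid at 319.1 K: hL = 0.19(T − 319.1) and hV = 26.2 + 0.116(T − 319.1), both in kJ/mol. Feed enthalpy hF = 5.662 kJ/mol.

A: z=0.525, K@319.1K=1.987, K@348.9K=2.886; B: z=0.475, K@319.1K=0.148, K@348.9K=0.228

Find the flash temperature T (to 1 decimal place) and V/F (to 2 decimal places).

Adiabatic flash: solve Rachford–Rice at each trial T, then check hF = ψ·hV(T) + (1−ψ)·hL(T).
  T = 319.1 K: K = (1.987, 0.148), RR gives ψ = 0.135, H_out = 3.535 kJ/mol
  T = 348.9 K: K = (2.886, 0.228), RR gives ψ = 0.428, H_out = 15.936 kJ/mol
  T = 334.0 K: K = (2.415, 0.185), RR gives ψ = 0.309, H_out = 10.581 kJ/mol
  T = 326.6 K: K = (2.197, 0.166), RR gives ψ = 0.233, H_out = 7.394 kJ/mol
  T = 322.9 K: K = (2.092, 0.157), RR gives ψ = 0.188, H_out = 5.589 kJ/mol
  T = 324.8 K: K = (2.145, 0.162), RR gives ψ = 0.212, H_out = 6.537 kJ/mol
Linear interpolation between T = 322.9 (H_out = 5.589) and T = 324.8 (H_out = 6.537) on hF = 5.662 gives T ≈ 323.0 K, at which ψ = 0.19.

T = 323.0 K, V/F = 0.19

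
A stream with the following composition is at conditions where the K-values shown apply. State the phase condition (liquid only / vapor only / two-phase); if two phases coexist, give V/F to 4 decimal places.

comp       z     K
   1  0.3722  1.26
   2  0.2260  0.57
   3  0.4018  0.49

liquid only

ΣzᵢKᵢ = 0.7947; Σzᵢ/Kᵢ = 1.5119.
Since ΣzᵢKᵢ < 1 the mixture is below its bubble point — single liquid phase.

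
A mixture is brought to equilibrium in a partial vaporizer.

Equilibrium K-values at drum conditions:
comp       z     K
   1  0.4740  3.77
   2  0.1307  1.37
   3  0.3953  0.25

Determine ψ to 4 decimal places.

ψ = 0.5950

Newton iteration, ψ⁰ = 0.5:
  ψ = 0.5000: g = 0.11697, g' = -1.2214 → ψ = 0.5958
  ψ = 0.5958: g = -0.00091, g' = -1.2565 → ψ = 0.5950
Converged at ψ = 0.5950.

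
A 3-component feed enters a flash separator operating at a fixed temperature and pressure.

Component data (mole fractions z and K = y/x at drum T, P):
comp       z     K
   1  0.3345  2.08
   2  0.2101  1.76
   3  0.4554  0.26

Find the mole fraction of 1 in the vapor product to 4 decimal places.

y_1 = 0.5445

Let β = V/F and solve Σ zᵢ(Kᵢ−1)/(1+β(Kᵢ−1)) = 0.
Check two-phase: ΣzᵢKᵢ = 1.1839 > 1 and Σzᵢ/Kᵢ = 2.0317 > 1, so g(0) = 0.1839 > 0 and g(1) = -1.0317 < 0.
Newton iteration, β⁰ = 0.5:
  β = 0.5000: g = -0.18462, g' = -0.8565 → β = 0.2845
  β = 0.2845: g = -0.01920, g' = -0.7105 → β = 0.2574
  β = 0.2574: g = -0.00009, g' = -0.7043 → β = 0.2573
Converged at β = 0.2573.
Compositions from xᵢ = zᵢ/(1+β(Kᵢ−1)), yᵢ = Kᵢxᵢ:
  1: x = 0.2618, y = 0.5445
  2: x = 0.1757, y = 0.3093
  3: x = 0.5625, y = 0.1463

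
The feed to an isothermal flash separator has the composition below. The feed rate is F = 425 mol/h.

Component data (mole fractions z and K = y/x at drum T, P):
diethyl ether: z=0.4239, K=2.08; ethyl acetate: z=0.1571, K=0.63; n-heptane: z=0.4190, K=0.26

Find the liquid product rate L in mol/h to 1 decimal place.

L = 371.4 mol/h

Newton–Raphson from β = 0.5:
  β = 0.5000: g = -0.26620, g' = -0.8190 → β = 0.1750
  β = 0.1750: g = -0.03326, g' = -0.6771 → β = 0.1258
  β = 0.1258: g = 0.00018, g' = -0.6858 → β = 0.1261
Converged at β = 0.1261.
Then V = β·F = 0.1261·425 = 53.6 mol/h and L = F − V = 371.4 mol/h.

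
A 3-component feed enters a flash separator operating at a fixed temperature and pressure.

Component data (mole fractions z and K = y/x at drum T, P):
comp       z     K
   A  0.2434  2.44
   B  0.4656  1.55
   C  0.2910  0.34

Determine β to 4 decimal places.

Rachford–Rice: g(β) = Σ zᵢ(Kᵢ−1)/(1+β(Kᵢ−1)) = 0.
Check two-phase: ΣzᵢKᵢ = 1.4145 > 1 and Σzᵢ/Kᵢ = 1.2560 > 1, so g(0) = 0.4145 > 0 and g(1) = -0.2560 < 0.
Newton–Raphson from β = 0.5:
  β = 0.5000: g = 0.11797, g' = -0.5396 → β = 0.7186
  β = 0.7186: g = -0.00954, g' = -0.6529 → β = 0.7040
  β = 0.7040: g = -0.00010, g' = -0.6399 → β = 0.7038
Converged at β = 0.7038.

β = 0.7038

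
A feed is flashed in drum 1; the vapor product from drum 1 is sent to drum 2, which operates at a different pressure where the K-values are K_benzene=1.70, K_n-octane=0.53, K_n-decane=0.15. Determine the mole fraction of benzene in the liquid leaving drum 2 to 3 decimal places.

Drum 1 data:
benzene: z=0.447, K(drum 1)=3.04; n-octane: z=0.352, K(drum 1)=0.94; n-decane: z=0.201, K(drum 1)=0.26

x_benzene (drum 2) = 0.451

Drum 1:
Material balance + equilibrium reduce to Σ zᵢ(Kᵢ−1)/(1+ψ₁(Kᵢ−1)) = 0.
Check two-phase: ΣzᵢKᵢ = 1.742 > 1 and Σzᵢ/Kᵢ = 1.295 > 1, so g(0) = 0.742 > 0 and g(1) = -0.295 < 0.
Newton–Raphson from ψ₁ = 0.48:
  ψ₁ = 0.480: g = 0.2083, g' = -0.741 → ψ₁ = 0.761
  ψ₁ = 0.761: g = -0.0055, g' = -0.864 → ψ₁ = 0.755
Converged at ψ₁ = 0.755.
Drum-1 compositions:
  benzene: x = 0.176, y = 0.535
  n-octane: x = 0.369, y = 0.347
  n-decane: x = 0.455, y = 0.118
Drum-2 feed = drum-1 vapor: z₂ = (0.5350, 0.3466, 0.1184).
Drum 2:
Let ψ₂ = V/F and solve Σ zᵢ(Kᵢ−1)/(1+ψ₂(Kᵢ−1)) = 0.
Check two-phase: ΣzᵢKᵢ = 1.111 > 1 and Σzᵢ/Kᵢ = 1.758 > 1, so g(0) = 0.111 > 0 and g(1) = -0.758 < 0.
Newton–Raphson from ψ₂ = 0.5:
  ψ₂ = 0.500: g = -0.1105, g' = -0.533 → ψ₂ = 0.293
  ψ₂ = 0.293: g = -0.0120, g' = -0.435 → ψ₂ = 0.265
Converged at ψ₂ = 0.265.
  benzene: x = 0.451, y = 0.767
  n-octane: x = 0.396, y = 0.210
  n-decane: x = 0.153, y = 0.023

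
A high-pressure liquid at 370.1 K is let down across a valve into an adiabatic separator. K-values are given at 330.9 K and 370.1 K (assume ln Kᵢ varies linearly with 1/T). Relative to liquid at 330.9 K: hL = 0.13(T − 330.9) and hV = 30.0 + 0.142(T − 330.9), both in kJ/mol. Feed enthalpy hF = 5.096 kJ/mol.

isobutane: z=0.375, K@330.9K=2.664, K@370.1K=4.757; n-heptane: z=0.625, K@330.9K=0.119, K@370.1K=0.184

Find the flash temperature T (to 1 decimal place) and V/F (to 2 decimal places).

Adiabatic flash: solve Rachford–Rice at each trial T, then check hF = ψ·hV(T) + (1−ψ)·hL(T).
  T = 330.9 K: K = (2.664, 0.119), RR gives ψ = 0.050, H_out = 1.502 kJ/mol
  T = 370.1 K: K = (4.757, 0.184), RR gives ψ = 0.293, H_out = 14.030 kJ/mol
  T = 350.5 K: K = (3.618, 0.150), RR gives ψ = 0.202, H_out = 8.666 kJ/mol
  T = 340.7 K: K = (3.118, 0.134), RR gives ψ = 0.138, H_out = 5.429 kJ/mol
  T = 335.8 K: K = (2.886, 0.126), RR gives ψ = 0.098, H_out = 3.576 kJ/mol
  T = 338.2 K: K = (2.998, 0.130), RR gives ψ = 0.118, H_out = 4.507 kJ/mol
  T = 339.4 K: K = (3.055, 0.132), RR gives ψ = 0.128, H_out = 4.955 kJ/mol
Linear interpolation between T = 339.4 (H_out = 4.955) and T = 340.7 (H_out = 5.429) on hF = 5.096 gives T ≈ 339.8 K, at which ψ = 0.13.

T = 339.8 K, V/F = 0.13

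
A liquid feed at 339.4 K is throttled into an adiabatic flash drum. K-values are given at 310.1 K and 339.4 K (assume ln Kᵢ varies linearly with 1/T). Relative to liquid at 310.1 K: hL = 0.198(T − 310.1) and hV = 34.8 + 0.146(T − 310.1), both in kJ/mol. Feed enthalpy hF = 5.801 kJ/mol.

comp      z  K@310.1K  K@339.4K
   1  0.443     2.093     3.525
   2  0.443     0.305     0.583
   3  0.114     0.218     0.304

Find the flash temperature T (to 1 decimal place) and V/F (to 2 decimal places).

T = 312.0 K, V/F = 0.16

Adiabatic flash: solve Rachford–Rice at each trial T, then check hF = ψ·hV(T) + (1−ψ)·hL(T).
  T = 310.1 K: K = (2.093, 0.305, 0.218), RR gives ψ = 0.112, H_out = 3.889 kJ/mol
  T = 339.4 K: K = (3.525, 0.583, 0.304), RR gives ψ = 0.684, H_out = 28.575 kJ/mol
  T = 324.8 K: K = (2.751, 0.428, 0.260), RR gives ψ = 0.409, H_out = 16.846 kJ/mol
  T = 317.5 K: K = (2.409, 0.363, 0.238), RR gives ψ = 0.273, H_out = 10.855 kJ/mol
  T = 313.8 K: K = (2.247, 0.333, 0.228), RR gives ψ = 0.197, H_out = 7.541 kJ/mol
  T = 312.0 K: K = (2.171, 0.319, 0.223), RR gives ψ = 0.157, H_out = 5.816 kJ/mol
Linear interpolation between T = 310.1 (H_out = 3.889) and T = 312.0 (H_out = 5.816) on hF = 5.801 gives T ≈ 312.0 K, at which ψ = 0.16.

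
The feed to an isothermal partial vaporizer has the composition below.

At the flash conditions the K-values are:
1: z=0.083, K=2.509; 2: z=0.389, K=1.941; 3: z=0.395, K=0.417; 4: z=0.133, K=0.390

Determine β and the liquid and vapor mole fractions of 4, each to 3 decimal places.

β = 0.288, x_4 = 0.161, y_4 = 0.063

Material balance + equilibrium reduce to Σ zᵢ(Kᵢ−1)/(1+β(Kᵢ−1)) = 0.
Feasibility: ΣzᵢKᵢ = 1.180, Σzᵢ/Kᵢ = 1.522 — both > 1, two phases present.
Iterate (Newton) starting at β = 0.5:
  β = 0.500: g = -0.1215, g' = -0.591 → β = 0.294
  β = 0.294: g = -0.0035, g' = -0.571 → β = 0.288
Converged at β = 0.288.
Compositions from xᵢ = zᵢ/(1+β(Kᵢ−1)), yᵢ = Kᵢxᵢ:
  1: x = 0.058, y = 0.145
  2: x = 0.306, y = 0.594
  3: x = 0.475, y = 0.198
  4: x = 0.161, y = 0.063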